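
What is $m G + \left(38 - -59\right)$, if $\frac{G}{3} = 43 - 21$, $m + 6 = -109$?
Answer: $-7493$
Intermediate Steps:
$m = -115$ ($m = -6 - 109 = -115$)
$G = 66$ ($G = 3 \left(43 - 21\right) = 3 \cdot 22 = 66$)
$m G + \left(38 - -59\right) = \left(-115\right) 66 + \left(38 - -59\right) = -7590 + \left(38 + 59\right) = -7590 + 97 = -7493$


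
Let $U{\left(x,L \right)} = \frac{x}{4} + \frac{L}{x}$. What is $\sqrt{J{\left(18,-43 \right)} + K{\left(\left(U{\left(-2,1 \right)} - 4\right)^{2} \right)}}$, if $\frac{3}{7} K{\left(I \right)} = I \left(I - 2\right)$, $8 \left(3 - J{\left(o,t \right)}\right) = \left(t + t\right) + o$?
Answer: $\frac{\sqrt{48714}}{6} \approx 36.785$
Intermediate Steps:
$J{\left(o,t \right)} = 3 - \frac{t}{4} - \frac{o}{8}$ ($J{\left(o,t \right)} = 3 - \frac{\left(t + t\right) + o}{8} = 3 - \frac{2 t + o}{8} = 3 - \frac{o + 2 t}{8} = 3 - \left(\frac{t}{4} + \frac{o}{8}\right) = 3 - \frac{t}{4} - \frac{o}{8}$)
$U{\left(x,L \right)} = \frac{x}{4} + \frac{L}{x}$ ($U{\left(x,L \right)} = x \frac{1}{4} + \frac{L}{x} = \frac{x}{4} + \frac{L}{x}$)
$K{\left(I \right)} = \frac{7 I \left(-2 + I\right)}{3}$ ($K{\left(I \right)} = \frac{7 I \left(I - 2\right)}{3} = \frac{7 I \left(-2 + I\right)}{3}$)
$\sqrt{J{\left(18,-43 \right)} + K{\left(\left(U{\left(-2,1 \right)} - 4\right)^{2} \right)}} = \sqrt{\left(3 - - \frac{43}{4} - \frac{9}{4}\right) + \frac{7 \left(\left(\frac{1}{4} \left(-2\right) + 1 \frac{1}{-2}\right) - 4\right)^{2} \left(-2 + \left(\left(\frac{1}{4} \left(-2\right) + 1 \frac{1}{-2}\right) - 4\right)^{2}\right)}{3}} = \sqrt{\left(3 + \frac{43}{4} - \frac{9}{4}\right) + \frac{7 \left(\left(- \frac{1}{2} + 1 \left(- \frac{1}{2}\right)\right) - 4\right)^{2} \left(-2 + \left(\left(- \frac{1}{2} + 1 \left(- \frac{1}{2}\right)\right) - 4\right)^{2}\right)}{3}} = \sqrt{\frac{23}{2} + \frac{7 \left(\left(- \frac{1}{2} - \frac{1}{2}\right) - 4\right)^{2} \left(-2 + \left(\left(- \frac{1}{2} - \frac{1}{2}\right) - 4\right)^{2}\right)}{3}} = \sqrt{\frac{23}{2} + \frac{7 \left(-1 - 4\right)^{2} \left(-2 + \left(-1 - 4\right)^{2}\right)}{3}} = \sqrt{\frac{23}{2} + \frac{7 \left(-5\right)^{2} \left(-2 + \left(-5\right)^{2}\right)}{3}} = \sqrt{\frac{23}{2} + \frac{7}{3} \cdot 25 \left(-2 + 25\right)} = \sqrt{\frac{23}{2} + \frac{7}{3} \cdot 25 \cdot 23} = \sqrt{\frac{23}{2} + \frac{4025}{3}} = \sqrt{\frac{8119}{6}} = \frac{\sqrt{48714}}{6}$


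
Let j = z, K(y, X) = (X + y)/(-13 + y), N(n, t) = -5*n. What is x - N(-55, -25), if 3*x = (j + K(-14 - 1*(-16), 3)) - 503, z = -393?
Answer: -6312/11 ≈ -573.82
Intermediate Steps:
K(y, X) = (X + y)/(-13 + y)
j = -393
x = -3287/11 (x = ((-393 + (3 + (-14 - 1*(-16)))/(-13 + (-14 - 1*(-16)))) - 503)/3 = ((-393 + (3 + (-14 + 16))/(-13 + (-14 + 16))) - 503)/3 = ((-393 + (3 + 2)/(-13 + 2)) - 503)/3 = ((-393 + 5/(-11)) - 503)/3 = ((-393 - 1/11*5) - 503)/3 = ((-393 - 5/11) - 503)/3 = (-4328/11 - 503)/3 = (⅓)*(-9861/11) = -3287/11 ≈ -298.82)
x - N(-55, -25) = -3287/11 - (-5)*(-55) = -3287/11 - 1*275 = -3287/11 - 275 = -6312/11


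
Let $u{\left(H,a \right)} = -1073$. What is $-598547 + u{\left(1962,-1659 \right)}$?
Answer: $-599620$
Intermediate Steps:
$-598547 + u{\left(1962,-1659 \right)} = -598547 - 1073 = -599620$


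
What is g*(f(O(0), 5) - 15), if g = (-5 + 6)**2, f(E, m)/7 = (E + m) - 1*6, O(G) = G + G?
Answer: -22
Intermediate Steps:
O(G) = 2*G
f(E, m) = -42 + 7*E + 7*m (f(E, m) = 7*((E + m) - 1*6) = 7*((E + m) - 6) = 7*(-6 + E + m) = -42 + 7*E + 7*m)
g = 1 (g = 1**2 = 1)
g*(f(O(0), 5) - 15) = 1*((-42 + 7*(2*0) + 7*5) - 15) = 1*((-42 + 7*0 + 35) - 15) = 1*((-42 + 0 + 35) - 15) = 1*(-7 - 15) = 1*(-22) = -22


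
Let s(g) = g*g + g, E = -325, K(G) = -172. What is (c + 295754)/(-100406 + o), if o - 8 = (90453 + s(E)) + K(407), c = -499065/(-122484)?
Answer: 12075210667/3886131524 ≈ 3.1073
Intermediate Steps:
c = 166355/40828 (c = -499065*(-1/122484) = 166355/40828 ≈ 4.0745)
s(g) = g + g² (s(g) = g² + g = g + g²)
o = 195589 (o = 8 + ((90453 - 325*(1 - 325)) - 172) = 8 + ((90453 - 325*(-324)) - 172) = 8 + ((90453 + 105300) - 172) = 8 + (195753 - 172) = 8 + 195581 = 195589)
(c + 295754)/(-100406 + o) = (166355/40828 + 295754)/(-100406 + 195589) = (12075210667/40828)/95183 = (12075210667/40828)*(1/95183) = 12075210667/3886131524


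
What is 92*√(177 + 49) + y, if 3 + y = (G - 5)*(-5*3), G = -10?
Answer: 222 + 92*√226 ≈ 1605.1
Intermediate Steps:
y = 222 (y = -3 + (-10 - 5)*(-5*3) = -3 - 15*(-15) = -3 + 225 = 222)
92*√(177 + 49) + y = 92*√(177 + 49) + 222 = 92*√226 + 222 = 222 + 92*√226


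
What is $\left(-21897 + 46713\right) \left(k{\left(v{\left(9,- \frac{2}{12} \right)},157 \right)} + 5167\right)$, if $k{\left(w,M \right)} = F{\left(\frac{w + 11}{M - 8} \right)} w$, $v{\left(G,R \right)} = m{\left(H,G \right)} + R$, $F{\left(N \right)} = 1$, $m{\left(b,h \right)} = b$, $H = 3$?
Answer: $128294584$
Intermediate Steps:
$v{\left(G,R \right)} = 3 + R$
$k{\left(w,M \right)} = w$ ($k{\left(w,M \right)} = 1 w = w$)
$\left(-21897 + 46713\right) \left(k{\left(v{\left(9,- \frac{2}{12} \right)},157 \right)} + 5167\right) = \left(-21897 + 46713\right) \left(\left(3 - \frac{2}{12}\right) + 5167\right) = 24816 \left(\left(3 - \frac{1}{6}\right) + 5167\right) = 24816 \left(\frac{17}{6} + 5167\right) = 24816 \cdot \frac{31019}{6} = 128294584$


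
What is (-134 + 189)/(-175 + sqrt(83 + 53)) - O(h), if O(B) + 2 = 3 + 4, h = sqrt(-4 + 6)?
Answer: -162070/30489 - 110*sqrt(34)/30489 ≈ -5.3367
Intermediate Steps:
h = sqrt(2) ≈ 1.4142
O(B) = 5 (O(B) = -2 + (3 + 4) = -2 + 7 = 5)
(-134 + 189)/(-175 + sqrt(83 + 53)) - O(h) = (-134 + 189)/(-175 + sqrt(83 + 53)) - 1*5 = 55/(-175 + sqrt(136)) - 5 = 55/(-175 + 2*sqrt(34)) - 5 = -5 + 55/(-175 + 2*sqrt(34))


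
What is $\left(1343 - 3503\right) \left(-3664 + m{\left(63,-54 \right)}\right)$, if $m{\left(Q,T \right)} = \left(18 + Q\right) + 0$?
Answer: $7739280$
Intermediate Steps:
$m{\left(Q,T \right)} = 18 + Q$
$\left(1343 - 3503\right) \left(-3664 + m{\left(63,-54 \right)}\right) = \left(1343 - 3503\right) \left(-3664 + \left(18 + 63\right)\right) = - 2160 \left(-3664 + 81\right) = \left(-2160\right) \left(-3583\right) = 7739280$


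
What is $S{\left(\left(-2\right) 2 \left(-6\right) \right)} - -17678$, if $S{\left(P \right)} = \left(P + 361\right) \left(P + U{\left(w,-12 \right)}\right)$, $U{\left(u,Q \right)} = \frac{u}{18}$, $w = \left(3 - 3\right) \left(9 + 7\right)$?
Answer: $26918$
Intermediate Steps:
$w = 0$ ($w = 0 \cdot 16 = 0$)
$U{\left(u,Q \right)} = \frac{u}{18}$ ($U{\left(u,Q \right)} = u \frac{1}{18} = \frac{u}{18}$)
$S{\left(P \right)} = P \left(361 + P\right)$ ($S{\left(P \right)} = \left(P + 361\right) \left(P + \frac{1}{18} \cdot 0\right) = \left(361 + P\right) \left(P + 0\right) = \left(361 + P\right) P = P \left(361 + P\right)$)
$S{\left(\left(-2\right) 2 \left(-6\right) \right)} - -17678 = \left(-2\right) 2 \left(-6\right) \left(361 + \left(-2\right) 2 \left(-6\right)\right) - -17678 = \left(-4\right) \left(-6\right) \left(361 - -24\right) + 17678 = 24 \left(361 + 24\right) + 17678 = 24 \cdot 385 + 17678 = 9240 + 17678 = 26918$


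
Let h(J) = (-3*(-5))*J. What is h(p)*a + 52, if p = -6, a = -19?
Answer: 1762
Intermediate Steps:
h(J) = 15*J
h(p)*a + 52 = (15*(-6))*(-19) + 52 = -90*(-19) + 52 = 1710 + 52 = 1762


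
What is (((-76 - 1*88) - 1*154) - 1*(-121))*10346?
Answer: -2038162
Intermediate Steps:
(((-76 - 1*88) - 1*154) - 1*(-121))*10346 = (((-76 - 88) - 154) + 121)*10346 = ((-164 - 154) + 121)*10346 = (-318 + 121)*10346 = -197*10346 = -2038162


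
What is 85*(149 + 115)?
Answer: 22440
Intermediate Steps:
85*(149 + 115) = 85*264 = 22440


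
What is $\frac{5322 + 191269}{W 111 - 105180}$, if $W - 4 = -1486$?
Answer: $- \frac{196591}{269682} \approx -0.72897$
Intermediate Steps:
$W = -1482$ ($W = 4 - 1486 = -1482$)
$\frac{5322 + 191269}{W 111 - 105180} = \frac{5322 + 191269}{\left(-1482\right) 111 - 105180} = \frac{196591}{-164502 - 105180} = \frac{196591}{-269682} = 196591 \left(- \frac{1}{269682}\right) = - \frac{196591}{269682}$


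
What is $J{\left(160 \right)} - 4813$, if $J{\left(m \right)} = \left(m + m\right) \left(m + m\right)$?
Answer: $97587$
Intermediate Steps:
$J{\left(m \right)} = 4 m^{2}$ ($J{\left(m \right)} = 2 m 2 m = 4 m^{2}$)
$J{\left(160 \right)} - 4813 = 4 \cdot 160^{2} - 4813 = 4 \cdot 25600 - 4813 = 102400 - 4813 = 97587$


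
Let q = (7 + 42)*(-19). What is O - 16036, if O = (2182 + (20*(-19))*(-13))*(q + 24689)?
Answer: 169188440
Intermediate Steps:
q = -931 (q = 49*(-19) = -931)
O = 169204476 (O = (2182 + (20*(-19))*(-13))*(-931 + 24689) = (2182 - 380*(-13))*23758 = (2182 + 4940)*23758 = 7122*23758 = 169204476)
O - 16036 = 169204476 - 16036 = 169188440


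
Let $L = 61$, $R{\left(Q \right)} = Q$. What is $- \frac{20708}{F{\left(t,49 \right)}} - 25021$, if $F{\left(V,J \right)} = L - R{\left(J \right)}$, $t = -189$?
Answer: $- \frac{80240}{3} \approx -26747.0$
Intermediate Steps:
$F{\left(V,J \right)} = 61 - J$
$- \frac{20708}{F{\left(t,49 \right)}} - 25021 = - \frac{20708}{61 - 49} - 25021 = - \frac{20708}{12} - 25021 = \left(-20708\right) \frac{1}{12} - 25021 = - \frac{5177}{3} - 25021 = - \frac{80240}{3}$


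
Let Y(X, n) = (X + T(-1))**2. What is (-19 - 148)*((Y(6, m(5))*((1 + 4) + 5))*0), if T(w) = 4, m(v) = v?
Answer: 0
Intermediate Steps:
Y(X, n) = (4 + X)**2 (Y(X, n) = (X + 4)**2 = (4 + X)**2)
(-19 - 148)*((Y(6, m(5))*((1 + 4) + 5))*0) = (-19 - 148)*(((4 + 6)**2*((1 + 4) + 5))*0) = -167*10**2*(5 + 5)*0 = -167*100*10*0 = -167000*0 = -167*0 = 0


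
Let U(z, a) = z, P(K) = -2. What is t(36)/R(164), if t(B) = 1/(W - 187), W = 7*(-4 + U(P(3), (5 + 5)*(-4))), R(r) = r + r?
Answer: -1/75112 ≈ -1.3313e-5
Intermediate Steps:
R(r) = 2*r
W = -42 (W = 7*(-4 - 2) = 7*(-6) = -42)
t(B) = -1/229 (t(B) = 1/(-42 - 187) = 1/(-229) = -1/229)
t(36)/R(164) = -1/(229*(2*164)) = -1/229/328 = -1/229*1/328 = -1/75112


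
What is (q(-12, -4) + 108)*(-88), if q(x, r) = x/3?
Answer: -9152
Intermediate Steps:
q(x, r) = x/3 (q(x, r) = x*(⅓) = x/3)
(q(-12, -4) + 108)*(-88) = ((⅓)*(-12) + 108)*(-88) = (-4 + 108)*(-88) = 104*(-88) = -9152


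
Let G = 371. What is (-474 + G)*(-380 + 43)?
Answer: 34711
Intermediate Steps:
(-474 + G)*(-380 + 43) = (-474 + 371)*(-380 + 43) = -103*(-337) = 34711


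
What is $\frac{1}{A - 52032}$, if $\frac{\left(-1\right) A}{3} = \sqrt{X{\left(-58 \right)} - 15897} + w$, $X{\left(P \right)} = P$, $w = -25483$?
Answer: $\frac{2713}{66259276} + \frac{i \sqrt{15955}}{198777828} \approx 4.0945 \cdot 10^{-5} + 6.3545 \cdot 10^{-7} i$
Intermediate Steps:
$A = 76449 - 3 i \sqrt{15955}$ ($A = - 3 \left(\sqrt{-58 - 15897} - 25483\right) = - 3 \left(\sqrt{-15955} - 25483\right) = - 3 \left(i \sqrt{15955} - 25483\right) = - 3 \left(-25483 + i \sqrt{15955}\right) = 76449 - 3 i \sqrt{15955} \approx 76449.0 - 378.94 i$)
$\frac{1}{A - 52032} = \frac{1}{\left(76449 - 3 i \sqrt{15955}\right) - 52032} = \frac{1}{24417 - 3 i \sqrt{15955}}$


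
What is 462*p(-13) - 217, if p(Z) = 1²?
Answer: 245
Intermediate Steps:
p(Z) = 1
462*p(-13) - 217 = 462*1 - 217 = 462 - 217 = 245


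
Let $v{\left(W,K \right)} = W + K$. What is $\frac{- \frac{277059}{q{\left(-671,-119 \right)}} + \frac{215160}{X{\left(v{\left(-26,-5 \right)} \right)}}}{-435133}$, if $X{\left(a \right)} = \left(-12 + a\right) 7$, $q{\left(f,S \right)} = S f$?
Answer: $\frac{2466243657}{1494032201431} \approx 0.0016507$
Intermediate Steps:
$v{\left(W,K \right)} = K + W$
$X{\left(a \right)} = -84 + 7 a$
$\frac{- \frac{277059}{q{\left(-671,-119 \right)}} + \frac{215160}{X{\left(v{\left(-26,-5 \right)} \right)}}}{-435133} = \frac{- \frac{277059}{\left(-119\right) \left(-671\right)} + \frac{215160}{-84 + 7 \left(-5 - 26\right)}}{-435133} = \left(- \frac{277059}{79849} + \frac{215160}{-84 + 7 \left(-31\right)}\right) \left(- \frac{1}{435133}\right) = \left(\left(-277059\right) \frac{1}{79849} + \frac{215160}{-84 - 217}\right) \left(- \frac{1}{435133}\right) = \left(- \frac{277059}{79849} + \frac{215160}{-301}\right) \left(- \frac{1}{435133}\right) = \left(- \frac{277059}{79849} + 215160 \left(- \frac{1}{301}\right)\right) \left(- \frac{1}{435133}\right) = \left(- \frac{277059}{79849} - \frac{215160}{301}\right) \left(- \frac{1}{435133}\right) = \left(- \frac{2466243657}{3433507}\right) \left(- \frac{1}{435133}\right) = \frac{2466243657}{1494032201431}$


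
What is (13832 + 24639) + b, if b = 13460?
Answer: 51931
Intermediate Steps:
(13832 + 24639) + b = (13832 + 24639) + 13460 = 38471 + 13460 = 51931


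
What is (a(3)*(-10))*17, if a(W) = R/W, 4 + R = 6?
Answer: -340/3 ≈ -113.33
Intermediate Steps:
R = 2 (R = -4 + 6 = 2)
a(W) = 2/W
(a(3)*(-10))*17 = ((2/3)*(-10))*17 = ((2*(⅓))*(-10))*17 = ((⅔)*(-10))*17 = -20/3*17 = -340/3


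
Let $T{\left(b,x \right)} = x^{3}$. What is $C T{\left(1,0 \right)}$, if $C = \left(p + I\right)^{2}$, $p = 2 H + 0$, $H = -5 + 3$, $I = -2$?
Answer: $0$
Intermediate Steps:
$H = -2$
$p = -4$ ($p = 2 \left(-2\right) + 0 = -4 + 0 = -4$)
$C = 36$ ($C = \left(-4 - 2\right)^{2} = \left(-6\right)^{2} = 36$)
$C T{\left(1,0 \right)} = 36 \cdot 0^{3} = 36 \cdot 0 = 0$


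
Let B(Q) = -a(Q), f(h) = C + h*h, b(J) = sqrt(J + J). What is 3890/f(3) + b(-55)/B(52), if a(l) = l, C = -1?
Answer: 1945/4 - I*sqrt(110)/52 ≈ 486.25 - 0.20169*I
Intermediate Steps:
b(J) = sqrt(2)*sqrt(J) (b(J) = sqrt(2*J) = sqrt(2)*sqrt(J))
f(h) = -1 + h**2 (f(h) = -1 + h*h = -1 + h**2)
B(Q) = -Q
3890/f(3) + b(-55)/B(52) = 3890/(-1 + 3**2) + (sqrt(2)*sqrt(-55))/((-1*52)) = 3890/(-1 + 9) + (sqrt(2)*(I*sqrt(55)))/(-52) = 3890/8 + (I*sqrt(110))*(-1/52) = 3890*(1/8) - I*sqrt(110)/52 = 1945/4 - I*sqrt(110)/52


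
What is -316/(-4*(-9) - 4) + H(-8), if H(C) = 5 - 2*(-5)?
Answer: 41/8 ≈ 5.1250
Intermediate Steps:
H(C) = 15 (H(C) = 5 + 10 = 15)
-316/(-4*(-9) - 4) + H(-8) = -316/(-4*(-9) - 4) + 15 = -316/(36 - 4) + 15 = -316/32 + 15 = (1/32)*(-316) + 15 = -79/8 + 15 = 41/8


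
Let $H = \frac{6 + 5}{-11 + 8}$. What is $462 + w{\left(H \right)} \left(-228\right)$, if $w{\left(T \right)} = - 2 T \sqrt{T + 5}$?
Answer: $462 - \frac{3344 \sqrt{3}}{3} \approx -1468.7$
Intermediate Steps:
$H = - \frac{11}{3}$ ($H = \frac{11}{-3} = 11 \left(- \frac{1}{3}\right) = - \frac{11}{3} \approx -3.6667$)
$w{\left(T \right)} = - 2 T \sqrt{5 + T}$
$462 + w{\left(H \right)} \left(-228\right) = 462 + \left(-2\right) \left(- \frac{11}{3}\right) \sqrt{5 - \frac{11}{3}} \left(-228\right) = 462 + \left(-2\right) \left(- \frac{11}{3}\right) \sqrt{\frac{4}{3}} \left(-228\right) = 462 + \left(-2\right) \left(- \frac{11}{3}\right) \frac{2 \sqrt{3}}{3} \left(-228\right) = 462 + \frac{44 \sqrt{3}}{9} \left(-228\right) = 462 - \frac{3344 \sqrt{3}}{3}$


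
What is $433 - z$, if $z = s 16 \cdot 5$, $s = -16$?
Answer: $1713$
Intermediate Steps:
$z = -1280$ ($z = \left(-16\right) 16 \cdot 5 = \left(-256\right) 5 = -1280$)
$433 - z = 433 - -1280 = 433 + 1280 = 1713$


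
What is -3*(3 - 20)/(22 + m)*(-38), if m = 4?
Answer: -969/13 ≈ -74.538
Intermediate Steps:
-3*(3 - 20)/(22 + m)*(-38) = -3*(3 - 20)/(22 + 4)*(-38) = -(-51)/26*(-38) = -3*(-17/26)*(-38) = (51/26)*(-38) = -969/13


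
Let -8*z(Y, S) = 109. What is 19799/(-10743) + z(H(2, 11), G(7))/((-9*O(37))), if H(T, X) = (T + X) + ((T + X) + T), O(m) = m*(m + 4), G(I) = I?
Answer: -720451663/391131144 ≈ -1.8420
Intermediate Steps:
O(m) = m*(4 + m)
H(T, X) = 2*X + 3*T (H(T, X) = (T + X) + (X + 2*T) = 2*X + 3*T)
z(Y, S) = -109/8 (z(Y, S) = -⅛*109 = -109/8)
19799/(-10743) + z(H(2, 11), G(7))/((-9*O(37))) = 19799/(-10743) - 109*(-1/(333*(4 + 37)))/8 = 19799*(-1/10743) - 109/(8*((-333*41))) = -19799/10743 - 109/(8*((-9*1517))) = -19799/10743 - 109/8/(-13653) = -19799/10743 - 109/8*(-1/13653) = -19799/10743 + 109/109224 = -720451663/391131144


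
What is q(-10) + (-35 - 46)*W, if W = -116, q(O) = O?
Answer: 9386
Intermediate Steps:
q(-10) + (-35 - 46)*W = -10 + (-35 - 46)*(-116) = -10 - 81*(-116) = -10 + 9396 = 9386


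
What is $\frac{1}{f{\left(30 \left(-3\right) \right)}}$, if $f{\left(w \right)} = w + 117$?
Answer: $\frac{1}{27} \approx 0.037037$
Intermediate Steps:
$f{\left(w \right)} = 117 + w$
$\frac{1}{f{\left(30 \left(-3\right) \right)}} = \frac{1}{117 + 30 \left(-3\right)} = \frac{1}{117 - 90} = \frac{1}{27}$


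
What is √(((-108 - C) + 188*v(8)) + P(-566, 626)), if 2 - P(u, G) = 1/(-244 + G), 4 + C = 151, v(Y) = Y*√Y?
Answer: √(-36919154 + 438939392*√2)/382 ≈ 63.253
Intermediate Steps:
v(Y) = Y^(3/2)
C = 147 (C = -4 + 151 = 147)
P(u, G) = 2 - 1/(-244 + G)
√(((-108 - C) + 188*v(8)) + P(-566, 626)) = √(((-108 - 1*147) + 188*8^(3/2)) + (-489 + 2*626)/(-244 + 626)) = √(((-108 - 147) + 188*(16*√2)) + (-489 + 1252)/382) = √((-255 + 3008*√2) + (1/382)*763) = √((-255 + 3008*√2) + 763/382) = √(-96647/382 + 3008*√2)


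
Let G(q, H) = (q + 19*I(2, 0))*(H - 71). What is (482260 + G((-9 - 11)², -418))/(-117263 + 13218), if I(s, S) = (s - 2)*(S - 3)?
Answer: -57332/20809 ≈ -2.7552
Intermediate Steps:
I(s, S) = (-3 + S)*(-2 + s) (I(s, S) = (-2 + s)*(-3 + S) = (-3 + S)*(-2 + s))
G(q, H) = q*(-71 + H) (G(q, H) = (q + 19*(6 - 3*2 - 2*0 + 0*2))*(H - 71) = (q + 19*(6 - 6 + 0 + 0))*(-71 + H) = (q + 19*0)*(-71 + H) = (q + 0)*(-71 + H) = q*(-71 + H))
(482260 + G((-9 - 11)², -418))/(-117263 + 13218) = (482260 + (-9 - 11)²*(-71 - 418))/(-117263 + 13218) = (482260 + (-20)²*(-489))/(-104045) = (482260 + 400*(-489))*(-1/104045) = (482260 - 195600)*(-1/104045) = 286660*(-1/104045) = -57332/20809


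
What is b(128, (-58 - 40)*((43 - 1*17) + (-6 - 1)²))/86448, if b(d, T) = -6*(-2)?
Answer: 1/7204 ≈ 0.00013881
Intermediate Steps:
b(d, T) = 12
b(128, (-58 - 40)*((43 - 1*17) + (-6 - 1)²))/86448 = 12/86448 = 12*(1/86448) = 1/7204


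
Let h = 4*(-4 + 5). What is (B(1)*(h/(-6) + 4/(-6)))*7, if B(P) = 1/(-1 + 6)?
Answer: -28/15 ≈ -1.8667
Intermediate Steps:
B(P) = ⅕ (B(P) = 1/5 = ⅕)
h = 4 (h = 4*1 = 4)
(B(1)*(h/(-6) + 4/(-6)))*7 = ((4/(-6) + 4/(-6))/5)*7 = ((4*(-⅙) + 4*(-⅙))/5)*7 = ((-⅔ - ⅔)/5)*7 = ((⅕)*(-4/3))*7 = -4/15*7 = -28/15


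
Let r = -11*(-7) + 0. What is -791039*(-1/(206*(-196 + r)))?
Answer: -791039/24514 ≈ -32.269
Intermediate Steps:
r = 77 (r = 77 + 0 = 77)
-791039*(-1/(206*(-196 + r))) = -791039*(-1/(206*(-196 + 77))) = -791039/((-206*(-119))) = -791039/24514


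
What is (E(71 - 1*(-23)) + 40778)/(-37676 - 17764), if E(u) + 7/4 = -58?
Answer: -18097/24640 ≈ -0.73446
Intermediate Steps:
E(u) = -239/4 (E(u) = -7/4 - 58 = -239/4)
(E(71 - 1*(-23)) + 40778)/(-37676 - 17764) = (-239/4 + 40778)/(-37676 - 17764) = (162873/4)/(-55440) = (162873/4)*(-1/55440) = -18097/24640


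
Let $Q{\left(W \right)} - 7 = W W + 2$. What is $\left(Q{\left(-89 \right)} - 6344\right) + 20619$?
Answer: $22205$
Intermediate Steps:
$Q{\left(W \right)} = 9 + W^{2}$ ($Q{\left(W \right)} = 7 + \left(W W + 2\right) = 7 + \left(W^{2} + 2\right) = 7 + \left(2 + W^{2}\right) = 9 + W^{2}$)
$\left(Q{\left(-89 \right)} - 6344\right) + 20619 = \left(\left(9 + \left(-89\right)^{2}\right) - 6344\right) + 20619 = \left(\left(9 + 7921\right) - 6344\right) + 20619 = \left(7930 - 6344\right) + 20619 = 1586 + 20619 = 22205$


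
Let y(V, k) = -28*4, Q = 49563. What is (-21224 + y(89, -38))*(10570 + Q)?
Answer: -1282997688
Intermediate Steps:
y(V, k) = -112
(-21224 + y(89, -38))*(10570 + Q) = (-21224 - 112)*(10570 + 49563) = -21336*60133 = -1282997688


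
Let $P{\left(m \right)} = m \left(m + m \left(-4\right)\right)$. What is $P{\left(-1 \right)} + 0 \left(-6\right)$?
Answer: $-3$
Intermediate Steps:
$P{\left(m \right)} = - 3 m^{2}$ ($P{\left(m \right)} = m \left(m - 4 m\right) = m \left(- 3 m\right) = - 3 m^{2}$)
$P{\left(-1 \right)} + 0 \left(-6\right) = - 3 \left(-1\right)^{2} + 0 \left(-6\right) = \left(-3\right) 1 + 0 = -3 + 0 = -3$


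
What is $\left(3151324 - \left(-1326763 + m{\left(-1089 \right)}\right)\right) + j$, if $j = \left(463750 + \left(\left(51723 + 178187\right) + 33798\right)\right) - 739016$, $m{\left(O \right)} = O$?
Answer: $4467618$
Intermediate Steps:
$j = -11558$ ($j = \left(463750 + \left(229910 + 33798\right)\right) - 739016 = \left(463750 + 263708\right) - 739016 = 727458 - 739016 = -11558$)
$\left(3151324 - \left(-1326763 + m{\left(-1089 \right)}\right)\right) + j = \left(3151324 + \left(1326763 - -1089\right)\right) - 11558 = \left(3151324 + \left(1326763 + 1089\right)\right) - 11558 = \left(3151324 + 1327852\right) - 11558 = 4479176 - 11558 = 4467618$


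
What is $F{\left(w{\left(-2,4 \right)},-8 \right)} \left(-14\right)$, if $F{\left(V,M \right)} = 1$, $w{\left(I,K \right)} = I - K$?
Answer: $-14$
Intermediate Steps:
$F{\left(w{\left(-2,4 \right)},-8 \right)} \left(-14\right) = 1 \left(-14\right) = -14$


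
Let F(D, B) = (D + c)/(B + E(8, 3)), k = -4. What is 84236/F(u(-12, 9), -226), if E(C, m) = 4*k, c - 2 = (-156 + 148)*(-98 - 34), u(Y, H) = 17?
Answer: -20385112/1075 ≈ -18963.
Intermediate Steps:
c = 1058 (c = 2 + (-156 + 148)*(-98 - 34) = 2 - 8*(-132) = 2 + 1056 = 1058)
E(C, m) = -16 (E(C, m) = 4*(-4) = -16)
F(D, B) = (1058 + D)/(-16 + B) (F(D, B) = (D + 1058)/(B - 16) = (1058 + D)/(-16 + B))
84236/F(u(-12, 9), -226) = 84236/(((1058 + 17)/(-16 - 226))) = 84236/((1075/(-242))) = 84236/((-1/242*1075)) = 84236/(-1075/242) = 84236*(-242/1075) = -20385112/1075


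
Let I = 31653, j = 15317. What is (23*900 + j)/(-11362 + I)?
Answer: 36017/20291 ≈ 1.7750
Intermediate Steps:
(23*900 + j)/(-11362 + I) = (23*900 + 15317)/(-11362 + 31653) = (20700 + 15317)/20291 = 36017*(1/20291) = 36017/20291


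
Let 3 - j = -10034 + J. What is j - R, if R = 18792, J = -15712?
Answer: 6957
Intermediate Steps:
j = 25749 (j = 3 - (-10034 - 15712) = 3 - 1*(-25746) = 3 + 25746 = 25749)
j - R = 25749 - 1*18792 = 25749 - 18792 = 6957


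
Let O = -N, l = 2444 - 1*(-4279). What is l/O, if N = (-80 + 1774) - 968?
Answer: -2241/242 ≈ -9.2603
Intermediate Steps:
N = 726 (N = 1694 - 968 = 726)
l = 6723 (l = 2444 + 4279 = 6723)
O = -726 (O = -1*726 = -726)
l/O = 6723/(-726) = 6723*(-1/726) = -2241/242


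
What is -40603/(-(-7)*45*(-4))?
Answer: 40603/1260 ≈ 32.225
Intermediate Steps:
-40603/(-(-7)*45*(-4)) = -40603/(-7*(-45)*(-4)) = -40603/(315*(-4)) = -40603/(-1260) = -40603*(-1/1260) = 40603/1260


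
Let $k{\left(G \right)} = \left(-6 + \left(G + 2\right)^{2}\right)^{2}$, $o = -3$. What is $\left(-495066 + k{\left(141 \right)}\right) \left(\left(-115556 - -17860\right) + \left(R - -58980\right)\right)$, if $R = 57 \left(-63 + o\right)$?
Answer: $-17731217011474$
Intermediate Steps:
$R = -3762$ ($R = 57 \left(-63 - 3\right) = 57 \left(-66\right) = -3762$)
$k{\left(G \right)} = \left(-6 + \left(2 + G\right)^{2}\right)^{2}$
$\left(-495066 + k{\left(141 \right)}\right) \left(\left(-115556 - -17860\right) + \left(R - -58980\right)\right) = \left(-495066 + \left(-6 + \left(2 + 141\right)^{2}\right)^{2}\right) \left(\left(-115556 - -17860\right) - -55218\right) = \left(-495066 + \left(-6 + 143^{2}\right)^{2}\right) \left(\left(-115556 + 17860\right) + \left(-3762 + 58980\right)\right) = \left(-495066 + \left(-6 + 20449\right)^{2}\right) \left(-97696 + 55218\right) = \left(-495066 + 20443^{2}\right) \left(-42478\right) = \left(-495066 + 417916249\right) \left(-42478\right) = 417421183 \left(-42478\right) = -17731217011474$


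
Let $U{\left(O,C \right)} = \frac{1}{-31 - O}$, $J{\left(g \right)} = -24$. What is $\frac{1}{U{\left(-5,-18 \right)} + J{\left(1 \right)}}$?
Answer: $- \frac{26}{625} \approx -0.0416$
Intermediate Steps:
$\frac{1}{U{\left(-5,-18 \right)} + J{\left(1 \right)}} = \frac{1}{- \frac{1}{31 - 5} - 24} = \frac{1}{- \frac{1}{26} - 24} = \frac{1}{- \frac{625}{26}} = - \frac{26}{625}$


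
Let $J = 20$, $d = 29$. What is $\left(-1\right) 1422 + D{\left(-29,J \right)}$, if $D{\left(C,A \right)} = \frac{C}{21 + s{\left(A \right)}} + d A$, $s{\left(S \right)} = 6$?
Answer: $- \frac{22763}{27} \approx -843.07$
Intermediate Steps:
$D{\left(C,A \right)} = 29 A + \frac{C}{27}$ ($D{\left(C,A \right)} = \frac{C}{21 + 6} + 29 A = \frac{C}{27} + 29 A = 29 A + \frac{C}{27}$)
$\left(-1\right) 1422 + D{\left(-29,J \right)} = \left(-1\right) 1422 + \left(29 \cdot 20 + \frac{1}{27} \left(-29\right)\right) = -1422 + \left(580 - \frac{29}{27}\right) = -1422 + \frac{15631}{27} = - \frac{22763}{27}$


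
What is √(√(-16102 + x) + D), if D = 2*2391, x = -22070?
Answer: √(4782 + 2*I*√9543) ≈ 69.166 + 1.412*I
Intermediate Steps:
D = 4782
√(√(-16102 + x) + D) = √(√(-16102 - 22070) + 4782) = √(√(-38172) + 4782) = √(2*I*√9543 + 4782) = √(4782 + 2*I*√9543)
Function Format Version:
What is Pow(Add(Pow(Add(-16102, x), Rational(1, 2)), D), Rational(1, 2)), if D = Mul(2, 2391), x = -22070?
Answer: Pow(Add(4782, Mul(2, I, Pow(9543, Rational(1, 2)))), Rational(1, 2)) ≈ Add(69.166, Mul(1.412, I))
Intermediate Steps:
D = 4782
Pow(Add(Pow(Add(-16102, x), Rational(1, 2)), D), Rational(1, 2)) = Pow(Add(Pow(Add(-16102, -22070), Rational(1, 2)), 4782), Rational(1, 2)) = Pow(Add(Pow(-38172, Rational(1, 2)), 4782), Rational(1, 2)) = Pow(Add(Mul(2, I, Pow(9543, Rational(1, 2))), 4782), Rational(1, 2)) = Pow(Add(4782, Mul(2, I, Pow(9543, Rational(1, 2)))), Rational(1, 2))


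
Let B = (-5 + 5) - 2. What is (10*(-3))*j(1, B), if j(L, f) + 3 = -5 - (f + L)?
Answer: 210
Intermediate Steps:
B = -2 (B = 0 - 2 = -2)
j(L, f) = -8 - L - f (j(L, f) = -3 + (-5 - (f + L)) = -3 + (-5 - (L + f)) = -3 + (-5 + (-L - f)) = -3 + (-5 - L - f) = -8 - L - f)
(10*(-3))*j(1, B) = (10*(-3))*(-8 - 1*1 - 1*(-2)) = -30*(-8 - 1 + 2) = -30*(-7) = 210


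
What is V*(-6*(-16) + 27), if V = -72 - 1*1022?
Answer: -134562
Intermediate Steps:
V = -1094 (V = -72 - 1022 = -1094)
V*(-6*(-16) + 27) = -1094*(-6*(-16) + 27) = -1094*(96 + 27) = -1094*123 = -134562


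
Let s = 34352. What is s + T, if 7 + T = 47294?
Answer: 81639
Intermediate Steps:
T = 47287 (T = -7 + 47294 = 47287)
s + T = 34352 + 47287 = 81639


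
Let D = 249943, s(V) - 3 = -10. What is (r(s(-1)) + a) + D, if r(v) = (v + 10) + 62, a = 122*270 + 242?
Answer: 283190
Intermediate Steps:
s(V) = -7 (s(V) = 3 - 10 = -7)
a = 33182 (a = 32940 + 242 = 33182)
r(v) = 72 + v (r(v) = (10 + v) + 62 = 72 + v)
(r(s(-1)) + a) + D = ((72 - 7) + 33182) + 249943 = (65 + 33182) + 249943 = 33247 + 249943 = 283190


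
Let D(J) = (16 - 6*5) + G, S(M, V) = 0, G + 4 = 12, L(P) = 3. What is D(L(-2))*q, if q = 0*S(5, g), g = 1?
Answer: 0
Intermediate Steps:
G = 8 (G = -4 + 12 = 8)
D(J) = -6 (D(J) = (16 - 6*5) + 8 = (16 - 30) + 8 = -14 + 8 = -6)
q = 0 (q = 0*0 = 0)
D(L(-2))*q = -6*0 = 0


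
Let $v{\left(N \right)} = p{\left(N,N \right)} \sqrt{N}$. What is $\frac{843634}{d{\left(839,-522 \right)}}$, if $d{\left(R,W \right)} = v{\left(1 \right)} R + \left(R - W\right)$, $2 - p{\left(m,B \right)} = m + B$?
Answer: $\frac{843634}{1361} \approx 619.86$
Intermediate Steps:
$p{\left(m,B \right)} = 2 - B - m$ ($p{\left(m,B \right)} = 2 - \left(m + B\right) = 2 - \left(B + m\right) = 2 - B - m$)
$v{\left(N \right)} = \sqrt{N} \left(2 - 2 N\right)$ ($v{\left(N \right)} = \left(2 - N - N\right) \sqrt{N} = \left(2 - 2 N\right) \sqrt{N} = \sqrt{N} \left(2 - 2 N\right)$)
$d{\left(R,W \right)} = R - W$ ($d{\left(R,W \right)} = 2 \sqrt{1} \left(1 - 1\right) R + \left(R - W\right) = 2 \cdot 1 \left(1 - 1\right) R + \left(R - W\right) = 2 \cdot 1 \cdot 0 R + \left(R - W\right) = 0 R + \left(R - W\right) = 0 + \left(R - W\right) = R - W$)
$\frac{843634}{d{\left(839,-522 \right)}} = \frac{843634}{839 - -522} = \frac{843634}{839 + 522} = \frac{843634}{1361}$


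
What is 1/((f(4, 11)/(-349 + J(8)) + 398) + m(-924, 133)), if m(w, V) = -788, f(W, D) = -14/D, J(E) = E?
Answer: -3751/1462876 ≈ -0.0025641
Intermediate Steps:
1/((f(4, 11)/(-349 + J(8)) + 398) + m(-924, 133)) = 1/(((-14/11)/(-349 + 8) + 398) - 788) = 1/(((-14*1/11)/(-341) + 398) - 788) = 1/((-1/341*(-14/11) + 398) - 788) = 1/((14/3751 + 398) - 788) = 1/(1492912/3751 - 788) = 1/(-1462876/3751) = -3751/1462876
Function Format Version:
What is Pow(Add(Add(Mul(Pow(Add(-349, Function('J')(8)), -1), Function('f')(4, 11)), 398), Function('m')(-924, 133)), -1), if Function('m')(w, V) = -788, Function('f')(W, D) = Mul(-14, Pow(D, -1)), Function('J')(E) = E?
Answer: Rational(-3751, 1462876) ≈ -0.0025641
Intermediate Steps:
Pow(Add(Add(Mul(Pow(Add(-349, Function('J')(8)), -1), Function('f')(4, 11)), 398), Function('m')(-924, 133)), -1) = Pow(Add(Add(Mul(Pow(Add(-349, 8), -1), Mul(-14, Pow(11, -1))), 398), -788), -1) = Pow(Add(Add(Mul(Pow(-341, -1), Mul(-14, Rational(1, 11))), 398), -788), -1) = Pow(Add(Add(Mul(Rational(-1, 341), Rational(-14, 11)), 398), -788), -1) = Pow(Add(Add(Rational(14, 3751), 398), -788), -1) = Pow(Add(Rational(1492912, 3751), -788), -1) = Pow(Rational(-1462876, 3751), -1) = Rational(-3751, 1462876)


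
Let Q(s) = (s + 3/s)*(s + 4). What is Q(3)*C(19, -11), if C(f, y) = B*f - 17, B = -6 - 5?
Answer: -6328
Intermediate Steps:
B = -11
Q(s) = (4 + s)*(s + 3/s) (Q(s) = (s + 3/s)*(4 + s) = (4 + s)*(s + 3/s))
C(f, y) = -17 - 11*f (C(f, y) = -11*f - 17 = -17 - 11*f)
Q(3)*C(19, -11) = (3 + 3² + 4*3 + 12/3)*(-17 - 11*19) = (3 + 9 + 12 + 12*(⅓))*(-17 - 209) = (3 + 9 + 12 + 4)*(-226) = 28*(-226) = -6328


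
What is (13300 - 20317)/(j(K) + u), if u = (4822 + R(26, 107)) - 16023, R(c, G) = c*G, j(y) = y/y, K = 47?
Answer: 2339/2806 ≈ 0.83357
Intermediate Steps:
j(y) = 1
R(c, G) = G*c
u = -8419 (u = (4822 + 107*26) - 16023 = (4822 + 2782) - 16023 = 7604 - 16023 = -8419)
(13300 - 20317)/(j(K) + u) = (13300 - 20317)/(1 - 8419) = -7017/(-8418) = -7017*(-1/8418) = 2339/2806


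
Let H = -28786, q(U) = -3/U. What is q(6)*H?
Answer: 14393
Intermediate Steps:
q(6)*H = -3/6*(-28786) = -3*⅙*(-28786) = -½*(-28786) = 14393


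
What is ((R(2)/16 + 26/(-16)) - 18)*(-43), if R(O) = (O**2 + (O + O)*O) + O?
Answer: 3225/4 ≈ 806.25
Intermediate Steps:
R(O) = O + 3*O**2 (R(O) = (O**2 + (2*O)*O) + O = (O**2 + 2*O**2) + O = 3*O**2 + O = O + 3*O**2)
((R(2)/16 + 26/(-16)) - 18)*(-43) = (((2*(1 + 3*2))/16 + 26/(-16)) - 18)*(-43) = (((2*(1 + 6))*(1/16) + 26*(-1/16)) - 18)*(-43) = (((2*7)*(1/16) - 13/8) - 18)*(-43) = ((14*(1/16) - 13/8) - 18)*(-43) = ((7/8 - 13/8) - 18)*(-43) = (-3/4 - 18)*(-43) = -75/4*(-43) = 3225/4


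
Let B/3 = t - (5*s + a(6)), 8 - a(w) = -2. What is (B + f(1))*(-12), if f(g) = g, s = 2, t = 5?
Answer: 528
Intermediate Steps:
a(w) = 10 (a(w) = 8 - 1*(-2) = 8 + 2 = 10)
B = -45 (B = 3*(5 - (5*2 + 10)) = 3*(5 - (10 + 10)) = 3*(5 - 1*20) = 3*(5 - 20) = 3*(-15) = -45)
(B + f(1))*(-12) = (-45 + 1)*(-12) = -44*(-12) = 528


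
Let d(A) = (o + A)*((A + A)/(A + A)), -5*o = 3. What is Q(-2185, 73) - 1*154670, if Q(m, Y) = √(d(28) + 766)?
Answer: -154670 + √19835/5 ≈ -1.5464e+5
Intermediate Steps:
o = -⅗ (o = -⅕*3 = -⅗ ≈ -0.60000)
d(A) = -⅗ + A (d(A) = (-⅗ + A)*((A + A)/(A + A)) = (-⅗ + A)*((2*A)/((2*A))) = (-⅗ + A)*((2*A)*(1/(2*A))) = (-⅗ + A)*1 = -⅗ + A)
Q(m, Y) = √19835/5 (Q(m, Y) = √((-⅗ + 28) + 766) = √(137/5 + 766) = √(3967/5) = √19835/5)
Q(-2185, 73) - 1*154670 = √19835/5 - 1*154670 = √19835/5 - 154670 = -154670 + √19835/5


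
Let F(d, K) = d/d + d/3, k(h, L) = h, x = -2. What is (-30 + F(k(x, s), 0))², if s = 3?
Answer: 7921/9 ≈ 880.11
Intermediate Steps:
F(d, K) = 1 + d/3 (F(d, K) = 1 + d*(⅓) = 1 + d/3)
(-30 + F(k(x, s), 0))² = (-30 + (1 + (⅓)*(-2)))² = (-30 + (1 - ⅔))² = (-30 + ⅓)² = (-89/3)² = 7921/9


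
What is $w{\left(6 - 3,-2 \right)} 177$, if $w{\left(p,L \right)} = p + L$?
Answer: $177$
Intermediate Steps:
$w{\left(p,L \right)} = L + p$
$w{\left(6 - 3,-2 \right)} 177 = \left(-2 + \left(6 - 3\right)\right) 177 = \left(-2 + 3\right) 177 = 1 \cdot 177 = 177$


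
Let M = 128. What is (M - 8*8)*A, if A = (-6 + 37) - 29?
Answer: 128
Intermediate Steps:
A = 2 (A = 31 - 29 = 2)
(M - 8*8)*A = (128 - 8*8)*2 = (128 - 64)*2 = 64*2 = 128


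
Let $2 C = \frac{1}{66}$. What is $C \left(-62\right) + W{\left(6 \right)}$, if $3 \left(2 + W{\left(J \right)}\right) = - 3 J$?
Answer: $- \frac{559}{66} \approx -8.4697$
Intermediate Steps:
$C = \frac{1}{132}$ ($C = \frac{1}{2 \cdot 66} = \frac{1}{2} \cdot \frac{1}{66} = \frac{1}{132} \approx 0.0075758$)
$W{\left(J \right)} = -2 - J$ ($W{\left(J \right)} = -2 + \frac{\left(-3\right) J}{3} = -2 - J$)
$C \left(-62\right) + W{\left(6 \right)} = \frac{1}{132} \left(-62\right) - 8 = - \frac{31}{66} - 8 = - \frac{559}{66}$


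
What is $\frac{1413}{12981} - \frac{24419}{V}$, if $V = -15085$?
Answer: $\frac{112766048}{65272795} \approx 1.7276$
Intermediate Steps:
$\frac{1413}{12981} - \frac{24419}{V} = \frac{1413}{12981} - \frac{24419}{-15085} = 1413 \cdot \frac{1}{12981} - - \frac{24419}{15085} = \frac{471}{4327} + \frac{24419}{15085} = \frac{112766048}{65272795}$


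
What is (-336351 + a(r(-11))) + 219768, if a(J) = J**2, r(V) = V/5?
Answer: -2914454/25 ≈ -1.1658e+5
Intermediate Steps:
r(V) = V/5 (r(V) = V*(1/5) = V/5)
(-336351 + a(r(-11))) + 219768 = (-336351 + ((1/5)*(-11))**2) + 219768 = (-336351 + (-11/5)**2) + 219768 = (-336351 + 121/25) + 219768 = -8408654/25 + 219768 = -2914454/25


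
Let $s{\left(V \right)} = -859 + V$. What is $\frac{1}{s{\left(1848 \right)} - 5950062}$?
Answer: $- \frac{1}{5949073} \approx -1.6809 \cdot 10^{-7}$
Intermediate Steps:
$\frac{1}{s{\left(1848 \right)} - 5950062} = \frac{1}{\left(-859 + 1848\right) - 5950062} = \frac{1}{989 - 5950062} = \frac{1}{-5949073} = - \frac{1}{5949073}$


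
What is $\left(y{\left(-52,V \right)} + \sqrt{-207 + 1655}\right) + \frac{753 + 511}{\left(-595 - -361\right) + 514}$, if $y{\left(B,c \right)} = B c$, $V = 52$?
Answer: $- \frac{94482}{35} + 2 \sqrt{362} \approx -2661.4$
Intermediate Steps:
$\left(y{\left(-52,V \right)} + \sqrt{-207 + 1655}\right) + \frac{753 + 511}{\left(-595 - -361\right) + 514} = \left(\left(-52\right) 52 + \sqrt{-207 + 1655}\right) + \frac{753 + 511}{\left(-595 - -361\right) + 514} = \left(-2704 + \sqrt{1448}\right) + \frac{1264}{\left(-595 + 361\right) + 514} = \left(-2704 + 2 \sqrt{362}\right) + \frac{1264}{-234 + 514} = \left(-2704 + 2 \sqrt{362}\right) + \frac{1264}{280} = \left(-2704 + 2 \sqrt{362}\right) + 1264 \cdot \frac{1}{280} = \left(-2704 + 2 \sqrt{362}\right) + \frac{158}{35} = - \frac{94482}{35} + 2 \sqrt{362}$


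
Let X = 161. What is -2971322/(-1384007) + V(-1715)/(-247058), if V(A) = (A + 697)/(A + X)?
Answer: 570386348055689/265679611092462 ≈ 2.1469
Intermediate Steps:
V(A) = (697 + A)/(161 + A) (V(A) = (A + 697)/(A + 161) = (697 + A)/(161 + A))
-2971322/(-1384007) + V(-1715)/(-247058) = -2971322/(-1384007) + ((697 - 1715)/(161 - 1715))/(-247058) = -2971322*(-1/1384007) + (-1018/(-1554))*(-1/247058) = 2971322/1384007 - 1/1554*(-1018)*(-1/247058) = 2971322/1384007 + (509/777)*(-1/247058) = 2971322/1384007 - 509/191964066 = 570386348055689/265679611092462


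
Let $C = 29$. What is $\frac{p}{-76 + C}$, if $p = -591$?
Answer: $\frac{591}{47} \approx 12.574$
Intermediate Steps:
$\frac{p}{-76 + C} = \frac{1}{-76 + 29} \left(-591\right) = \frac{1}{-47} \left(-591\right) = \left(- \frac{1}{47}\right) \left(-591\right) = \frac{591}{47}$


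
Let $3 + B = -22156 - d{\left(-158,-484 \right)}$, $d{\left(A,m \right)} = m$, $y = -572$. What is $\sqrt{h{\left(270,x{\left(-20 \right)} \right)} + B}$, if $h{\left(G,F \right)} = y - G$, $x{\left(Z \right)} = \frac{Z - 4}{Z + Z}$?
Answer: $i \sqrt{22517} \approx 150.06 i$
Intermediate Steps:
$x{\left(Z \right)} = \frac{-4 + Z}{2 Z}$
$B = -21675$ ($B = -3 - 21672 = -21675$)
$h{\left(G,F \right)} = -572 - G$
$\sqrt{h{\left(270,x{\left(-20 \right)} \right)} + B} = \sqrt{\left(-572 - 270\right) - 21675} = \sqrt{-842 - 21675} = \sqrt{-22517} = i \sqrt{22517}$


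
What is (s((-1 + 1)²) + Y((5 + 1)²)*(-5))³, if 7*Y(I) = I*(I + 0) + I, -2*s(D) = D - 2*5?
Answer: -290775390625/343 ≈ -8.4774e+8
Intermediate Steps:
s(D) = 5 - D/2 (s(D) = -(D - 2*5)/2 = -(D - 10)/2 = -(-10 + D)/2 = 5 - D/2)
Y(I) = I/7 + I²/7 (Y(I) = (I*(I + 0) + I)/7 = (I*I + I)/7 = (I² + I)/7 = (I + I²)/7 = I/7 + I²/7)
(s((-1 + 1)²) + Y((5 + 1)²)*(-5))³ = ((5 - (-1 + 1)²/2) + ((5 + 1)²*(1 + (5 + 1)²)/7)*(-5))³ = ((5 - ½*0²) + ((⅐)*6²*(1 + 6²))*(-5))³ = ((5 - ½*0) + ((⅐)*36*(1 + 36))*(-5))³ = ((5 + 0) + ((⅐)*36*37)*(-5))³ = (5 + (1332/7)*(-5))³ = (5 - 6660/7)³ = (-6625/7)³ = -290775390625/343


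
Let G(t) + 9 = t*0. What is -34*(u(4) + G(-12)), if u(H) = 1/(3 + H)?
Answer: 2108/7 ≈ 301.14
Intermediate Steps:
G(t) = -9 (G(t) = -9 + t*0 = -9 + 0 = -9)
-34*(u(4) + G(-12)) = -34*(1/(3 + 4) - 9) = -34*(1/7 - 9) = -34*(⅐ - 9) = -34*(-62/7) = 2108/7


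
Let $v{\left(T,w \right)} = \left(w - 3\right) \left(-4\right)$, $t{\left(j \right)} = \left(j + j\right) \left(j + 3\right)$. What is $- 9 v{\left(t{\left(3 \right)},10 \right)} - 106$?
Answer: $146$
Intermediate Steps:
$t{\left(j \right)} = 2 j \left(3 + j\right)$
$v{\left(T,w \right)} = 12 - 4 w$ ($v{\left(T,w \right)} = \left(-3 + w\right) \left(-4\right) = 12 - 4 w$)
$- 9 v{\left(t{\left(3 \right)},10 \right)} - 106 = - 9 \left(12 - 40\right) - 106 = \left(-9\right) \left(-28\right) - 106 = 252 - 106 = 146$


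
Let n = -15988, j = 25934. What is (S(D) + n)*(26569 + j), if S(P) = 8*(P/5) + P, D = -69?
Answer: -4244185011/5 ≈ -8.4884e+8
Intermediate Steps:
S(P) = 13*P/5 (S(P) = 8*(P*(⅕)) + P = 8*(P/5) + P = 8*P/5 + P = 13*P/5)
(S(D) + n)*(26569 + j) = ((13/5)*(-69) - 15988)*(26569 + 25934) = (-897/5 - 15988)*52503 = -80837/5*52503 = -4244185011/5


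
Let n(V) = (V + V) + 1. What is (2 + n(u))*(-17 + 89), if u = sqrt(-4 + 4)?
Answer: 216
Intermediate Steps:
u = 0 (u = sqrt(0) = 0)
n(V) = 1 + 2*V (n(V) = 2*V + 1 = 1 + 2*V)
(2 + n(u))*(-17 + 89) = (2 + (1 + 2*0))*(-17 + 89) = (2 + (1 + 0))*72 = (2 + 1)*72 = 3*72 = 216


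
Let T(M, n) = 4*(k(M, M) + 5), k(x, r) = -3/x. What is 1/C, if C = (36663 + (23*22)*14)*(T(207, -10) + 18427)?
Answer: 69/55682887733 ≈ 1.2392e-9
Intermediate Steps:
T(M, n) = 20 - 12/M (T(M, n) = 4*(-3/M + 5) = 4*(5 - 3/M) = 20 - 12/M)
C = 55682887733/69 (C = (36663 + (23*22)*14)*((20 - 12/207) + 18427) = (36663 + 506*14)*((20 - 12*1/207) + 18427) = (36663 + 7084)*((20 - 4/69) + 18427) = 43747*(1376/69 + 18427) = 43747*(1272839/69) = 55682887733/69 ≈ 8.0700e+8)
1/C = 1/(55682887733/69) = 69/55682887733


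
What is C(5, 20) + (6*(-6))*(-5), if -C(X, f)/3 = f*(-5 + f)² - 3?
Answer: -13311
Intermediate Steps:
C(X, f) = 9 - 3*f*(-5 + f)² (C(X, f) = -3*(f*(-5 + f)² - 3) = -3*(-3 + f*(-5 + f)²) = 9 - 3*f*(-5 + f)²)
C(5, 20) + (6*(-6))*(-5) = (9 - 3*20*(-5 + 20)²) + (6*(-6))*(-5) = (9 - 3*20*15²) - 36*(-5) = (9 - 3*20*225) + 180 = (9 - 13500) + 180 = -13491 + 180 = -13311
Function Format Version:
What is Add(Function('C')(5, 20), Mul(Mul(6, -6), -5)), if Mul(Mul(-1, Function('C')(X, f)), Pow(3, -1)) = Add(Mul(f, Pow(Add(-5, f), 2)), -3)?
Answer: -13311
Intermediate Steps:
Function('C')(X, f) = Add(9, Mul(-3, f, Pow(Add(-5, f), 2))) (Function('C')(X, f) = Mul(-3, Add(Mul(f, Pow(Add(-5, f), 2)), -3)) = Mul(-3, Add(-3, Mul(f, Pow(Add(-5, f), 2)))) = Add(9, Mul(-3, f, Pow(Add(-5, f), 2))))
Add(Function('C')(5, 20), Mul(Mul(6, -6), -5)) = Add(Add(9, Mul(-3, 20, Pow(Add(-5, 20), 2))), Mul(Mul(6, -6), -5)) = Add(Add(9, Mul(-3, 20, Pow(15, 2))), Mul(-36, -5)) = Add(Add(9, Mul(-3, 20, 225)), 180) = Add(Add(9, -13500), 180) = Add(-13491, 180) = -13311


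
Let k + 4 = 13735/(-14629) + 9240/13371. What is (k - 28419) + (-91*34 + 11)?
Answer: -2054253137793/65201453 ≈ -31506.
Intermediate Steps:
k = -276965387/65201453 (k = -4 + (13735/(-14629) + 9240/13371) = -4 + (13735*(-1/14629) + 9240*(1/13371)) = -4 + (-13735/14629 + 3080/4457) = -4 - 16159575/65201453 = -276965387/65201453 ≈ -4.2478)
(k - 28419) + (-91*34 + 11) = (-276965387/65201453 - 28419) + (-91*34 + 11) = -1853237058194/65201453 + (-3094 + 11) = -1853237058194/65201453 - 3083 = -2054253137793/65201453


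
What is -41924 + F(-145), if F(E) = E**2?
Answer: -20899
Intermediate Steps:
-41924 + F(-145) = -41924 + (-145)**2 = -41924 + 21025 = -20899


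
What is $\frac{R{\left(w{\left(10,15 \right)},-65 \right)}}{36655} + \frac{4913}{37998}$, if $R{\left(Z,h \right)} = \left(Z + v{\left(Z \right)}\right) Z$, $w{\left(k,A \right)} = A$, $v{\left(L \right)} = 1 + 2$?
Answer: $\frac{38069095}{278563338} \approx 0.13666$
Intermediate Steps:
$v{\left(L \right)} = 3$
$R{\left(Z,h \right)} = Z \left(3 + Z\right)$ ($R{\left(Z,h \right)} = \left(Z + 3\right) Z = \left(3 + Z\right) Z = Z \left(3 + Z\right)$)
$\frac{R{\left(w{\left(10,15 \right)},-65 \right)}}{36655} + \frac{4913}{37998} = \frac{15 \left(3 + 15\right)}{36655} + \frac{4913}{37998} = 15 \cdot 18 \cdot \frac{1}{36655} + 4913 \cdot \frac{1}{37998} = 270 \cdot \frac{1}{36655} + \frac{4913}{37998} = \frac{54}{7331} + \frac{4913}{37998} = \frac{38069095}{278563338}$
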